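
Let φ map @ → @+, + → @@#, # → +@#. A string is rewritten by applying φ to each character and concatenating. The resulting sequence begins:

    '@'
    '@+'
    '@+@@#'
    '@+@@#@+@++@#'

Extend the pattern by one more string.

Apply φ to @+@@#@+@++@# symbol by symbol: @→@+, +→@@#, @→@+, @→@+, #→+@#, @→@+, +→@@#, @→@+, +→@@#, +→@@#, @→@+, #→+@#; joined: @+ @@# @+ @+ +@# @+ @@# @+ @@# @@# @+ +@#.

@+@@#@+@++@#@+@@#@+@@#@@#@++@#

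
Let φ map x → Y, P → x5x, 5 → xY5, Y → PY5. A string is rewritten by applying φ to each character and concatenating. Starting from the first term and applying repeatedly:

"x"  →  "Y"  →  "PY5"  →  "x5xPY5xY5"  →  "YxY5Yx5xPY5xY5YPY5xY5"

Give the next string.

PY5YPY5xY5PY5YxY5Yx5xPY5xY5YPY5xY5PY5x5xPY5xY5YPY5xY5

Applying the rule to each of the 21 symbols of YxY5Yx5xPY5xY5YPY5xY5 gives the pieces PY5 Y PY5 xY5 PY5 Y xY5 Y x5x PY5 xY5 Y PY5 xY5 PY5 x5x PY5 xY5 Y PY5 xY5, which concatenate to the answer.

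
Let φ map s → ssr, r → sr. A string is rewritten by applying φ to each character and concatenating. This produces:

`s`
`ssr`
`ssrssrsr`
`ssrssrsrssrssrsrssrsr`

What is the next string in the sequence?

Applying the rule to each of the 21 symbols of ssrssrsrssrssrsrssrsr gives the pieces ssr ssr sr ssr ssr sr ssr sr ssr ssr sr ssr ssr sr ssr sr ssr ssr sr ssr sr, which concatenate to the answer.

ssrssrsrssrssrsrssrsrssrssrsrssrssrsrssrsrssrssrsrssrsr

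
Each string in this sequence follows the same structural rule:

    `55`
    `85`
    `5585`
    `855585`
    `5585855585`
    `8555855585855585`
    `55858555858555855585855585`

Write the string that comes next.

855585558585558555858555858555855585855585

This is a Fibonacci-style word recurrence s(k) = s(k−2)·s(k−1): e.g. 55·85 = 5585.
So term 8 is 8555855585855585·55858555858555855585855585.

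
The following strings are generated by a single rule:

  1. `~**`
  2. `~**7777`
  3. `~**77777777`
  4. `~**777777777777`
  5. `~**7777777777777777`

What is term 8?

Every step adds 7777 to the end: s(k+1) = s(k)·7777.
From ~**7777777777777777, 3 further steps: ~**7777777777777777 → ~**77777777777777777777 → ~**777777777777777777777777 → (answer).

~**7777777777777777777777777777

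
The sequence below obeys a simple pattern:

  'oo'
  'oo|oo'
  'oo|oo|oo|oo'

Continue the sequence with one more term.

Each string is two copies of the previous one joined by '|'.
One more doubling of oo|oo|oo|oo gives the answer.

oo|oo|oo|oo|oo|oo|oo|oo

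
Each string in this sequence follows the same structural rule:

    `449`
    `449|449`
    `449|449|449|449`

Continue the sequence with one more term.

449|449|449|449|449|449|449|449

s(k+1) = s(k)·|·s(k) — each term doubles the last with '|' between the halves.
One more doubling of 449|449|449|449 gives the answer.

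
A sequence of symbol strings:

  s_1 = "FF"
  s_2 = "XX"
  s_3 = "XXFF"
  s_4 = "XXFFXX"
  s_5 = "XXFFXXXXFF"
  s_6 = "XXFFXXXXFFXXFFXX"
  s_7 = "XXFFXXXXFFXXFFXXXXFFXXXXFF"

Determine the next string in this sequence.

XXFFXXXXFFXXFFXXXXFFXXXXFFXXFFXXXXFFXXFFXX

From term 3 onward, concatenate the last term with the second-to-last: XX·FF = XXFF, XXFF·XX = XXFFXX, …
Continuing: XXFFXXXXFFXXFFXXXXFFXXXXFF · XXFFXXXXFFXXFFXX gives term 8.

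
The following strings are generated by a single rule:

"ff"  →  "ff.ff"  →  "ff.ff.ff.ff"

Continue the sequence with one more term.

s(k+1) = s(k)·.·s(k) — each term doubles the last with '.' between the halves.
One more doubling of ff.ff.ff.ff gives the answer.

ff.ff.ff.ff.ff.ff.ff.ff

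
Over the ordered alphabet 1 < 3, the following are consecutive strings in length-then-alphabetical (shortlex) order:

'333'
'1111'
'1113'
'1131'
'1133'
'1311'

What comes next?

1313

Find the rightmost character of 1311 below 3, bump it to the next letter, and reset everything to its right to 1.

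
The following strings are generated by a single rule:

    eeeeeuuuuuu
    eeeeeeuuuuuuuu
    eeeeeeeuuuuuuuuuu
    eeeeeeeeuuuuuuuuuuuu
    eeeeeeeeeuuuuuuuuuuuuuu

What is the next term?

Term n consists of n+2 e's, followed by 2n u's, where the shown terms are n = 3, 4, 5, 6, 7.
For the next term, n = 8, so the run lengths are 10, 16.

eeeeeeeeeeuuuuuuuuuuuuuuuu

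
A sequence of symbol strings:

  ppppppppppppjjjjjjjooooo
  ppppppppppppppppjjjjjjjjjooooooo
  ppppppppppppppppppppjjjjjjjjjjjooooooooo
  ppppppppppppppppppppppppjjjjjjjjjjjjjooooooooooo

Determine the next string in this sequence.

ppppppppppppppppppppppppppppjjjjjjjjjjjjjjjooooooooooooo

Reading off run lengths: p runs 12, 16, 20, 24; j runs 7, 9, 11, 13; o runs 5, 7, 9, 11 — each is linear in n, where the shown terms are n = 3, 4, 5, 6.
Setting n = 7 gives 28, 15, 13 characters in each block.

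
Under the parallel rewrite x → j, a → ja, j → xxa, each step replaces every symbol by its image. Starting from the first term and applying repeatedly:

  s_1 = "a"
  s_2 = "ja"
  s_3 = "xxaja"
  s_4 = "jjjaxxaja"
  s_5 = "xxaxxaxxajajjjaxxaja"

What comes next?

Replace each of the 20 characters of xxaxxaxxajajjjaxxaja in place — j j ja j j ja j j ja xxa ja xxa xxa xxa ja j j ja xxa ja — and concatenate.

jjjajjjajjjaxxajaxxaxxaxxajajjjaxxaja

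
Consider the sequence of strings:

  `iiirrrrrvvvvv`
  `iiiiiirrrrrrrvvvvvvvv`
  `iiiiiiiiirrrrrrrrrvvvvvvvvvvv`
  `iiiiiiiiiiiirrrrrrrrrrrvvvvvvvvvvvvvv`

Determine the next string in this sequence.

iiiiiiiiiiiiiiirrrrrrrrrrrrrvvvvvvvvvvvvvvvvv

The n-th term is 3n i's then 2n+3 r's then 3n+2 v's (n = 1, 2, …).
At n = 5 the blocks have lengths 15, 13, 17.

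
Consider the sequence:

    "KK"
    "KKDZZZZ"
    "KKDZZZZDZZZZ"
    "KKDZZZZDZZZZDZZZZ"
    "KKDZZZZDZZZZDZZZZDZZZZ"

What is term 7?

KKDZZZZDZZZZDZZZZDZZZZDZZZZDZZZZ

The strings grow by a fixed suffix DZZZZ each time.
From KKDZZZZDZZZZDZZZZDZZZZ, 2 further steps: KKDZZZZDZZZZDZZZZDZZZZ → KKDZZZZDZZZZDZZZZDZZZZDZZZZ → (answer).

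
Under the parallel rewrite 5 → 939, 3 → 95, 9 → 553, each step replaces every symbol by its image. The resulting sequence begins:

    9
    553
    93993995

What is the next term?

5539555355395553553939

Rewriting each symbol of 93993995: 9→553, 3→95, 9→553, 9→553, 3→95, 9→553, 9→553, 5→939, which concatenates to 553 95 553 553 95 553 553 939.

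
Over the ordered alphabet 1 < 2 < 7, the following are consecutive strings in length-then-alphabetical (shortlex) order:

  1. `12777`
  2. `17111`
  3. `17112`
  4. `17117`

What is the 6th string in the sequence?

Continuing the enumeration 2 steps past 17117: 17117 → 17121 → (answer).

17122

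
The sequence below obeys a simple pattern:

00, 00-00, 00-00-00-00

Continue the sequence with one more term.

s(k+1) = s(k)·-·s(k) — each term doubles the last with '-' between the halves.
One more doubling of 00-00-00-00 gives the answer.

00-00-00-00-00-00-00-00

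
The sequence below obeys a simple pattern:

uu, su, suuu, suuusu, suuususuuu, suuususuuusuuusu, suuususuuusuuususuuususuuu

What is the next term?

suuususuuusuuususuuususuuusuuususuuusuuusu

This is a Fibonacci-style word recurrence s(k) = s(k−1)·s(k−2): e.g. su·uu = suuu.
So term 8 is suuususuuusuuususuuususuuu·suuususuuusuuusu.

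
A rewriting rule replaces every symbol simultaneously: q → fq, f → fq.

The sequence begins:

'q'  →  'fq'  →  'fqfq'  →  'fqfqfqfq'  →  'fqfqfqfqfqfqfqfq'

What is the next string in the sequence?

fqfqfqfqfqfqfqfqfqfqfqfqfqfqfqfq

Replace each of the 16 characters of fqfqfqfqfqfqfqfq in place — fq fq fq fq fq fq fq fq fq fq fq fq fq fq fq fq — and concatenate.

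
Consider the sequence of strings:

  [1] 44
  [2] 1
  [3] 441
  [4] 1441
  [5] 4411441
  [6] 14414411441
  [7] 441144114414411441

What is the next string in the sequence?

Each term (from the third on) is the two preceding terms concatenated in order: term 3 = 44·1 = 441.
The next term joins 14414411441 and 441144114414411441.

14414411441441144114414411441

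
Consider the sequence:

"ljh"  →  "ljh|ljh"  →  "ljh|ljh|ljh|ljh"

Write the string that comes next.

Every step duplicates the string with '|' between the halves.
Doubling ljh|ljh|ljh|ljh with '|' between the halves:

ljh|ljh|ljh|ljh|ljh|ljh|ljh|ljh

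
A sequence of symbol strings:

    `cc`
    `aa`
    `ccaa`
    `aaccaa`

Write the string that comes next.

This is a Fibonacci-style word recurrence s(k) = s(k−2)·s(k−1): e.g. cc·aa = ccaa.
So term 5 is ccaa·aaccaa.

ccaaaaccaa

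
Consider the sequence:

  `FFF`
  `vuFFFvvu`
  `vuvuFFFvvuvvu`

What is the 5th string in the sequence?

Each term wraps the previous one in vu on the left and vvu on the right.
From vuvuFFFvvuvvu, 2 further steps: vuvuFFFvvuvvu → vuvuvuFFFvvuvvuvvu → (answer).

vuvuvuvuFFFvvuvvuvvuvvu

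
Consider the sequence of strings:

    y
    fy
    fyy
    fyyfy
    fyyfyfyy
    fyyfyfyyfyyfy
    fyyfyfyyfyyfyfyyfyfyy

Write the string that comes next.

From term 3 onward, concatenate the last term with the second-to-last: fy·y = fyy, fyy·fy = fyyfy, …
Continuing: fyyfyfyyfyyfyfyyfyfyy · fyyfyfyyfyyfy gives term 8.

fyyfyfyyfyyfyfyyfyfyyfyyfyfyyfyyfy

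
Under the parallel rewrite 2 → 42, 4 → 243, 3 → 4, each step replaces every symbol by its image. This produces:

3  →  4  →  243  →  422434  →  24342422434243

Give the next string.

4224342434224342422434243422434

φ(24342422434243) expands symbol-by-symbol to 42 243 4 243 42 243 42 42 243 4 243 42 243 4; joining the 14 pieces gives the next term.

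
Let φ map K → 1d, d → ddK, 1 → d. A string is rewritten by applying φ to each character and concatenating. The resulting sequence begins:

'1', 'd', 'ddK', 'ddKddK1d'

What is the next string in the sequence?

Expanding ddKddK1d: d→ddK, d→ddK, K→1d, d→ddK, d→ddK, K→1d, 1→d, d→ddK. Concatenated: ddK ddK 1d ddK ddK 1d d ddK.

ddKddK1dddKddK1ddddK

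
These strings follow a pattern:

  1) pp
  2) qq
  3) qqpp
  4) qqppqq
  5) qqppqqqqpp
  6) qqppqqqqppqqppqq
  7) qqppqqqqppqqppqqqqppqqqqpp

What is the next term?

From term 3 onward, concatenate the last term with the second-to-last: qq·pp = qqpp, qqpp·qq = qqppqq, …
Continuing: qqppqqqqppqqppqqqqppqqqqpp · qqppqqqqppqqppqq gives term 8.

qqppqqqqppqqppqqqqppqqqqppqqppqqqqppqqppqq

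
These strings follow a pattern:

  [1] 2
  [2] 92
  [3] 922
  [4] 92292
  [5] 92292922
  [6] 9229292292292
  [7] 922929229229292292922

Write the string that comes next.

Each term (from the third on) is the previous term followed by the one before it: term 3 = 92·2 = 922.
So term 8 is 922929229229292292922·9229292292292.

9229292292292922929229229292292292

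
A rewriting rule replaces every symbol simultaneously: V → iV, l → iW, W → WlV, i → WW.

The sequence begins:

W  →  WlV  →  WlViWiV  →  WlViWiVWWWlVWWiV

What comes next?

Rewriting the 16 symbols of WlViWiVWWWlVWWiV one by one yields WlV iW iV WW WlV WW iV WlV WlV WlV iW iV WlV WlV WW iV; concatenated:

WlViWiVWWWlVWWiVWlVWlVWlViWiVWlVWlVWWiV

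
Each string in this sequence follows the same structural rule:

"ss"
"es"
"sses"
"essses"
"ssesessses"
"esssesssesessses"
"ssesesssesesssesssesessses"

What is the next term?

esssesssesesssesssesesssesesssesssesessses

This is a Fibonacci-style word recurrence s(k) = s(k−2)·s(k−1): e.g. ss·es = sses.
The next term joins esssesssesessses and ssesesssesesssesssesessses.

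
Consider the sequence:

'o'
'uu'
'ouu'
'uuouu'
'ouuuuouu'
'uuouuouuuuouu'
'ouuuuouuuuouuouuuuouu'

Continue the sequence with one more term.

uuouuouuuuouuouuuuouuuuouuouuuuouu

This is a Fibonacci-style word recurrence s(k) = s(k−2)·s(k−1): e.g. o·uu = ouu.
So term 8 is uuouuouuuuouu·ouuuuouuuuouuouuuuouu.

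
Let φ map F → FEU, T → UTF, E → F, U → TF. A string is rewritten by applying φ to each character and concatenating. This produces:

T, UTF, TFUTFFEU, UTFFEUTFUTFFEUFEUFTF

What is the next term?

TFUTFFEUFEUFTFUTFFEUTFUTFFEUFEUFTFFEUFTFFEUUTFFEU

φ(UTFFEUTFUTFFEUFEUFTF) expands symbol-by-symbol to TF UTF FEU FEU F TF UTF FEU TF UTF FEU FEU F TF FEU F TF FEU UTF FEU; joining the 20 pieces gives the next term.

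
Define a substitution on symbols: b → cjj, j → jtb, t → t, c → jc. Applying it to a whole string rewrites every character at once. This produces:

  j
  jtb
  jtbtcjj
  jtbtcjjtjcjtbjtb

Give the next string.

Applying the rule to each of the 16 symbols of jtbtcjjtjcjtbjtb gives the pieces jtb t cjj t jc jtb jtb t jtb jc jtb t cjj jtb t cjj, which concatenate to the answer.

jtbtcjjtjcjtbjtbtjtbjcjtbtcjjjtbtcjj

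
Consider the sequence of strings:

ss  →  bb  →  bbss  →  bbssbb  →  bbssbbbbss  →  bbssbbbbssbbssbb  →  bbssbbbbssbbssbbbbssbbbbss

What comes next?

bbssbbbbssbbssbbbbssbbbbssbbssbbbbssbbssbb

Each term (from the third on) is the previous term followed by the one before it: term 3 = bb·ss = bbss.
The next term joins bbssbbbbssbbssbbbbssbbbbss and bbssbbbbssbbssbb.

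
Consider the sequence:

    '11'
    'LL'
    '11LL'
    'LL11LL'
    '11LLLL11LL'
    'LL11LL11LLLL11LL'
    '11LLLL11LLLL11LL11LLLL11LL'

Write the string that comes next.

LL11LL11LLLL11LL11LLLL11LLLL11LL11LLLL11LL

From term 3 onward, concatenate the second-to-last term with the last: 11·LL = 11LL, LL·11LL = LL11LL, …
The next term joins LL11LL11LLLL11LL and 11LLLL11LLLL11LL11LLLL11LL.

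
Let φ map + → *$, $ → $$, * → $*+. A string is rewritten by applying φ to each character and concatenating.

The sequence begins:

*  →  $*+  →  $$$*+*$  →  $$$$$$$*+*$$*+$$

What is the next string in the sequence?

$$$$$$$$$$$$$$$*+*$$*+$$$$$*+*$$$$$

Applying the rule to each of the 16 symbols of $$$$$$$*+*$$*+$$ gives the pieces $$ $$ $$ $$ $$ $$ $$ $*+ *$ $*+ $$ $$ $*+ *$ $$ $$, which concatenate to the answer.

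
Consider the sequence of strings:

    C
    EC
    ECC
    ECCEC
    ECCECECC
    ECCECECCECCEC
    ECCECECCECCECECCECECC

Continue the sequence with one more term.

From term 3 onward, concatenate the last term with the second-to-last: EC·C = ECC, ECC·EC = ECCEC, …
The next term joins ECCECECCECCECECCECECC and ECCECECCECCEC.

ECCECECCECCECECCECECCECCECECCECCEC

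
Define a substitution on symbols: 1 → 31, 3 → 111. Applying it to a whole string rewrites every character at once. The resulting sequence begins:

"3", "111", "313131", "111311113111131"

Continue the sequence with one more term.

313131111313131311113131313111131

φ(111311113111131) expands symbol-by-symbol to 31 31 31 111 31 31 31 31 111 31 31 31 31 111 31; joining the 15 pieces gives the next term.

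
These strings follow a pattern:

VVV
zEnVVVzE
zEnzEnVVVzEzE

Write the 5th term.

Each term wraps the previous one in zEn on the left and zE on the right.
From zEnzEnVVVzEzE, 2 further steps: zEnzEnVVVzEzE → zEnzEnzEnVVVzEzEzE → (answer).

zEnzEnzEnzEnVVVzEzEzEzE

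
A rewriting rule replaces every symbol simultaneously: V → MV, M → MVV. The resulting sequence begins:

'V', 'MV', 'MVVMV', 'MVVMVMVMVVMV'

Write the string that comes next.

Rewriting each symbol of MVVMVMVMVVMV: M→MVV, V→MV, V→MV, M→MVV, V→MV, M→MVV, V→MV, M→MVV, V→MV, V→MV, M→MVV, V→MV, which concatenates to MVV MV MV MVV MV MVV MV MVV MV MV MVV MV.

MVVMVMVMVVMVMVVMVMVVMVMVMVVMV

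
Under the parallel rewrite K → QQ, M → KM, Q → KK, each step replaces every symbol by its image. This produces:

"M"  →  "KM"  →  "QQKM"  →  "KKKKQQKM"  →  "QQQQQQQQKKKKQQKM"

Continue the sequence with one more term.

KKKKKKKKKKKKKKKKQQQQQQQQKKKKQQKM

Replace each of the 16 characters of QQQQQQQQKKKKQQKM in place — KK KK KK KK KK KK KK KK QQ QQ QQ QQ KK KK QQ KM — and concatenate.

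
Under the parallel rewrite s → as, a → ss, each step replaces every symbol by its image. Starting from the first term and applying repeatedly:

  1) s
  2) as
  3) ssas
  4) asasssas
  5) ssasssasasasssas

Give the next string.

Replace each of the 16 characters of ssasssasasasssas in place — as as ss as as as ss as ss as ss as as as ss as — and concatenate.

asasssasasasssasssasssasasasssas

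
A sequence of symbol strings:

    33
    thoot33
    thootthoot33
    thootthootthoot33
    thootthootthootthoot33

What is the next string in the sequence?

thootthootthootthootthoot33

Each term is the previous one with thoot prepended.
One more step from thootthootthootthoot33 gives the answer.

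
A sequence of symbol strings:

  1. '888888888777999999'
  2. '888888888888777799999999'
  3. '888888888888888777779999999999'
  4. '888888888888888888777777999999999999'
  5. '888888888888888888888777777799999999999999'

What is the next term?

Term n consists of 3n 8's, followed by n 7's, followed by 2n 9's, where the shown terms are n = 3, 4, 5, 6, 7.
At n = 8 the blocks have lengths 24, 8, 16.

888888888888888888888888777777779999999999999999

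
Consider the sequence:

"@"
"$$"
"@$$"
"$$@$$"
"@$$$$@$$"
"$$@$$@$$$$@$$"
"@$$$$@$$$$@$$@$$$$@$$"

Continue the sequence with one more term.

$$@$$@$$$$@$$@$$$$@$$$$@$$@$$$$@$$

Each term (from the third on) is the two preceding terms concatenated in order: term 3 = @·$$ = @$$.
The next term joins $$@$$@$$$$@$$ and @$$$$@$$$$@$$@$$$$@$$.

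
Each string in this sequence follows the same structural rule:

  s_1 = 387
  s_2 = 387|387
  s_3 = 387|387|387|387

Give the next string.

Every step duplicates the string with '|' between the halves.
Doubling 387|387|387|387 with '|' between the halves:

387|387|387|387|387|387|387|387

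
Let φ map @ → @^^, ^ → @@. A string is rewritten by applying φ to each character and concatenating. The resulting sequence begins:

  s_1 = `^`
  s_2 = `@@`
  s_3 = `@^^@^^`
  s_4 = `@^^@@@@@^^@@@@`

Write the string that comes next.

Applying the rule to each of the 14 symbols of @^^@@@@@^^@@@@ gives the pieces @^^ @@ @@ @^^ @^^ @^^ @^^ @^^ @@ @@ @^^ @^^ @^^ @^^, which concatenate to the answer.

@^^@@@@@^^@^^@^^@^^@^^@@@@@^^@^^@^^@^^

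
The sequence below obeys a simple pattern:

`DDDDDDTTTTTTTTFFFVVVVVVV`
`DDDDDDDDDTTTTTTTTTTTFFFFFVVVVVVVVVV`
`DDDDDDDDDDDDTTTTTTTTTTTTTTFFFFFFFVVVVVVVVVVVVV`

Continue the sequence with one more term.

DDDDDDDDDDDDDDDTTTTTTTTTTTTTTTTTFFFFFFFFFVVVVVVVVVVVVVVVV

Each string has the form D^{3n} T^{3n+2} F^{2n-1} V^{3n+1}, where the shown terms are n = 2, 3, 4.
Setting n = 5 gives 15, 17, 9, 16 characters in each block.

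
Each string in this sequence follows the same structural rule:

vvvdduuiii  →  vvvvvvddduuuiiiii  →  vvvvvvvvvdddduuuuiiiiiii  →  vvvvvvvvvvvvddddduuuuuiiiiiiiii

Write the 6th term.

Each string has the form v^{3n} d^{n+1} u^{n+1} i^{2n+1} (n = 1, 2, …).
Setting n = 6 gives 18, 7, 7, 13 characters in each block.

vvvvvvvvvvvvvvvvvvddddddduuuuuuuiiiiiiiiiiiii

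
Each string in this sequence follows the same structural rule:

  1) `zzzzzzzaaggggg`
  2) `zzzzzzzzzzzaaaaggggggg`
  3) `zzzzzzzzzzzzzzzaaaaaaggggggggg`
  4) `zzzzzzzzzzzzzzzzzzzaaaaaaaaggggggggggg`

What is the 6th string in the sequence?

zzzzzzzzzzzzzzzzzzzzzzzzzzzaaaaaaaaaaaaggggggggggggggg

Each string has the form z^{4n+3} a^{2n} g^{2n+3} (n = 1, 2, …).
Setting n = 6 gives 27, 12, 15 characters in each block.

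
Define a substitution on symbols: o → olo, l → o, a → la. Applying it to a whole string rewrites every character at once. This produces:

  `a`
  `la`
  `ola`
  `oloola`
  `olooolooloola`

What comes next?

φ(olooolooloola) expands symbol-by-symbol to olo o olo olo olo o olo olo o olo olo o la; joining the 13 pieces gives the next term.

oloooloolooloooloolooolooloola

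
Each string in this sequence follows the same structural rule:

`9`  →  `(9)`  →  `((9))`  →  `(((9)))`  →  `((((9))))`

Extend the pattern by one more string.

Each term wraps the previous one in ( on the left and ) on the right.
One more step from ((((9)))) gives the answer.

(((((9)))))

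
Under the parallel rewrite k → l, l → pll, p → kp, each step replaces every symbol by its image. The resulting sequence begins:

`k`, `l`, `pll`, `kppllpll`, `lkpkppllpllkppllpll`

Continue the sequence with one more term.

Replace each of the 19 characters of lkpkppllpllkppllpll in place — pll l kp l kp kp pll pll kp pll pll l kp kp pll pll kp pll pll — and concatenate.

plllkplkpkppllpllkppllplllkpkppllpllkppllpll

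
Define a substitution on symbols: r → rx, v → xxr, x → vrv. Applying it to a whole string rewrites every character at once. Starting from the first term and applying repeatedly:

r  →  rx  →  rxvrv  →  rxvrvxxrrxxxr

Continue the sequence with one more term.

rxvrvxxrrxxxrvrvvrvrxrxvrvvrvvrvrx

Replace each of the 13 characters of rxvrvxxrrxxxr in place — rx vrv xxr rx xxr vrv vrv rx rx vrv vrv vrv rx — and concatenate.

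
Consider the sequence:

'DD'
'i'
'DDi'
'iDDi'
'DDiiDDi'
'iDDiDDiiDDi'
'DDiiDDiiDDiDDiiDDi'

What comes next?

This is a Fibonacci-style word recurrence s(k) = s(k−2)·s(k−1): e.g. DD·i = DDi.
Continuing: iDDiDDiiDDi · DDiiDDiiDDiDDiiDDi gives term 8.

iDDiDDiiDDiDDiiDDiiDDiDDiiDDi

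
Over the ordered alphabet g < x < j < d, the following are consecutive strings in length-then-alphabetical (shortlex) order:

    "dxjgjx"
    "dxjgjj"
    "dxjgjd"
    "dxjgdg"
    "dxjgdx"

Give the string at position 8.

Stepping forward 3 times from dxjgdx: dxjgdx → dxjgdj → dxjgdd, then the target.

dxjxgg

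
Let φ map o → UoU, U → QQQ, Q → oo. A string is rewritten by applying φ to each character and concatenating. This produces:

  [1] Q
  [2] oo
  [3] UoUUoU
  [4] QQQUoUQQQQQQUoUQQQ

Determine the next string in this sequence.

φ(QQQUoUQQQQQQUoUQQQ) expands symbol-by-symbol to oo oo oo QQQ UoU QQQ oo oo oo oo oo oo QQQ UoU QQQ oo oo oo; joining the 18 pieces gives the next term.

ooooooQQQUoUQQQooooooooooooQQQUoUQQQoooooo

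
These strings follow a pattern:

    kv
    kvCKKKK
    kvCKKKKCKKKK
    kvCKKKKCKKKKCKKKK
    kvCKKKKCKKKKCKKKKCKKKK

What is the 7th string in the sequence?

kvCKKKKCKKKKCKKKKCKKKKCKKKKCKKKK

The strings grow by a fixed suffix CKKKK each time.
From kvCKKKKCKKKKCKKKKCKKKK, 2 further steps: kvCKKKKCKKKKCKKKKCKKKK → kvCKKKKCKKKKCKKKKCKKKKCKKKK → (answer).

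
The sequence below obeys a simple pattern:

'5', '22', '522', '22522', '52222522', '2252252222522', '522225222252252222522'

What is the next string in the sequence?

2252252222522522225222252252222522

This is a Fibonacci-style word recurrence s(k) = s(k−2)·s(k−1): e.g. 5·22 = 522.
Continuing: 2252252222522 · 522225222252252222522 gives term 8.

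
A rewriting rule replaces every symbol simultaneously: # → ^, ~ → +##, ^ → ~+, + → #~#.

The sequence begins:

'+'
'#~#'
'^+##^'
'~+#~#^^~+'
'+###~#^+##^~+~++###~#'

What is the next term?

Rewriting the 21 symbols of +###~#^+##^~+~++###~# one by one yields #~# ^ ^ ^ +## ^ ~+ #~# ^ ^ ~+ +## #~# +## #~# #~# ^ ^ ^ +## ^; concatenated:

#~#^^^+##^~+#~#^^~++###~#+###~##~#^^^+##^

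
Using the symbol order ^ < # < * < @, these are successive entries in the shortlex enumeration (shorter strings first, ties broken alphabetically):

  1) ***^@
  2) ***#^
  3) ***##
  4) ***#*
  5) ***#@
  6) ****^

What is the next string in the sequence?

Treat ****^ as a base-4 numeral over the given alphabet and add one, carrying through any trailing @'s.

****#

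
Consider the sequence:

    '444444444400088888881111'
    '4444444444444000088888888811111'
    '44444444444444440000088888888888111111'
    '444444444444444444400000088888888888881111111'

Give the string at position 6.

Term n consists of 3n+1 4's, followed by n 0's, followed by 2n+1 8's, followed by n+1 1's, where the shown terms are n = 3, 4, 5, 6.
For term 6, n = 8, so the run lengths are 25, 8, 17, 9.

44444444444444444444444440000000088888888888888888111111111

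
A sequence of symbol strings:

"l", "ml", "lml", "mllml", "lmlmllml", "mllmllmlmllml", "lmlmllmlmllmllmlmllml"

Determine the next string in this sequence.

mllmllmlmllmllmlmllmlmllmllmlmllml

Each term (from the third on) is the two preceding terms concatenated in order: term 3 = l·ml = lml.
So term 8 is mllmllmlmllml·lmlmllmlmllmllmlmllml.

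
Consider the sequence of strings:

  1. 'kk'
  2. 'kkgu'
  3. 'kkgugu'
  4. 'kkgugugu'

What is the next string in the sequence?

The strings grow by a fixed suffix gu each time.
Applying this once more to kkgugugu:

kkgugugugu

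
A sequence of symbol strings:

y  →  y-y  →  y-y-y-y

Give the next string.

Every step duplicates the string with '-' between the halves.
So the next term is two copies of y-y-y-y with '-' between the halves.

y-y-y-y-y-y-y-y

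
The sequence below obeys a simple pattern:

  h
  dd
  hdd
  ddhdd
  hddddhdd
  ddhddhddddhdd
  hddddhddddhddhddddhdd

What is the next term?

ddhddhddddhddhddddhddddhddhddddhdd

Each term (from the third on) is the two preceding terms concatenated in order: term 3 = h·dd = hdd.
Continuing: ddhddhddddhdd · hddddhddddhddhddddhdd gives term 8.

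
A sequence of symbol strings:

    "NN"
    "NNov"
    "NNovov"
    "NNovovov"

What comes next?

Every step adds ov to the end: s(k+1) = s(k)·ov.
One more step from NNovovov gives the answer.

NNovovovov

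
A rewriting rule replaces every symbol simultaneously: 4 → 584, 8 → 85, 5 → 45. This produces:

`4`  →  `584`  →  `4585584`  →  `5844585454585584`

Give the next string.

4585584584458545584455844585454585584

Replace each of the 16 characters of 5844585454585584 in place — 45 85 584 584 45 85 45 584 45 584 45 85 45 45 85 584 — and concatenate.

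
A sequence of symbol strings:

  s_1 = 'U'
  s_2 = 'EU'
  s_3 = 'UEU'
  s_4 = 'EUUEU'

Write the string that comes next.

UEUEUUEU

From term 3 onward, concatenate the second-to-last term with the last: U·EU = UEU, EU·UEU = EUUEU, …
The next term joins UEU and EUUEU.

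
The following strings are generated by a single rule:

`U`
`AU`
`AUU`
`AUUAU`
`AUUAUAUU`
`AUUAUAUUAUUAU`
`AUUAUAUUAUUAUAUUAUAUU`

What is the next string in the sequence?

Each term (from the third on) is the previous term followed by the one before it: term 3 = AU·U = AUU.
Continuing: AUUAUAUUAUUAUAUUAUAUU · AUUAUAUUAUUAU gives term 8.

AUUAUAUUAUUAUAUUAUAUUAUUAUAUUAUUAU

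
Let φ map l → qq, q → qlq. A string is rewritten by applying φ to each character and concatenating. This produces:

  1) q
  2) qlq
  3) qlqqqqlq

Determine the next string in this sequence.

Apply φ to qlqqqqlq symbol by symbol: q→qlq, l→qq, q→qlq, q→qlq, q→qlq, q→qlq, l→qq, q→qlq; joined: qlq qq qlq qlq qlq qlq qq qlq.

qlqqqqlqqlqqlqqlqqqqlq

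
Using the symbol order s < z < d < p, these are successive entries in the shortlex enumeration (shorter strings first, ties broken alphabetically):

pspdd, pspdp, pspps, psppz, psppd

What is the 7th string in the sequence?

pzsss

Continuing the enumeration 2 steps past psppd: psppd → psppp → (answer).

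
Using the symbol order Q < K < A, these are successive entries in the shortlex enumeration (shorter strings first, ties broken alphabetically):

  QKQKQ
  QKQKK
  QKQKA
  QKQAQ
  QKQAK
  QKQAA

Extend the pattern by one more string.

Treat QKQAA as a base-3 numeral over the given alphabet and add one, carrying through any trailing A's.

QKKQQ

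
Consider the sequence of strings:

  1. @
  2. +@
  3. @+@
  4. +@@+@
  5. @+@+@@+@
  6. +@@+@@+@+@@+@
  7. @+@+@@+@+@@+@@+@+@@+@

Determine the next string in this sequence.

From term 3 onward, concatenate the second-to-last term with the last: @·+@ = @+@, +@·@+@ = +@@+@, …
Continuing: +@@+@@+@+@@+@ · @+@+@@+@+@@+@@+@+@@+@ gives term 8.

+@@+@@+@+@@+@@+@+@@+@+@@+@@+@+@@+@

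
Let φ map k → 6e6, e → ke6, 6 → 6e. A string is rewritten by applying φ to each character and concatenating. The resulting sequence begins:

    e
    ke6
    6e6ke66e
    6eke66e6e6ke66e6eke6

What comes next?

Applying the rule to each of the 20 symbols of 6eke66e6e6ke66e6eke6 gives the pieces 6e ke6 6e6 ke6 6e 6e ke6 6e ke6 6e 6e6 ke6 6e 6e ke6 6e ke6 6e6 ke6 6e, which concatenate to the answer.

6eke66e6ke66e6eke66eke66e6e6ke66e6eke66eke66e6ke66e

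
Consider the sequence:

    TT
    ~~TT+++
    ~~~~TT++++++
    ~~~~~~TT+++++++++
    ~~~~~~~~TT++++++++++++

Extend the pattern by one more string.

s(k+1) = ~~·s(k)·+++, so each term gains ~~ as a prefix and +++ as a suffix.
Applying this once more to ~~~~~~~~TT++++++++++++:

~~~~~~~~~~TT+++++++++++++++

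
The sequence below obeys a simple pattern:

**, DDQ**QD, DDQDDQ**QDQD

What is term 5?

DDQDDQDDQDDQ**QDQDQDQD

Each term wraps the previous one in DDQ on the left and QD on the right.
From DDQDDQ**QDQD, 2 further steps: DDQDDQ**QDQD → DDQDDQDDQ**QDQDQD → (answer).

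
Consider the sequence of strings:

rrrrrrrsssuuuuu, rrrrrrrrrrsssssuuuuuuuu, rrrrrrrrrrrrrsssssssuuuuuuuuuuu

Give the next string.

Term n consists of 3n+1 r's, followed by 2n-1 s's, followed by 3n-1 u's, where the shown terms are n = 2, 3, 4.
At n = 5 the blocks have lengths 16, 9, 14.

rrrrrrrrrrrrrrrrsssssssssuuuuuuuuuuuuuu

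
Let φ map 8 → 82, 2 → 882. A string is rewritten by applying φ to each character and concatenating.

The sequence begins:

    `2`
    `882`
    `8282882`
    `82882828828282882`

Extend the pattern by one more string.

Rewriting the 17 symbols of 82882828828282882 one by one yields 82 882 82 82 882 82 882 82 82 882 82 882 82 882 82 82 882; concatenated:

82882828288282882828288282882828828282882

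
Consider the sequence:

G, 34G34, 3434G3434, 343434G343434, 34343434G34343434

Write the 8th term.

Each term wraps the previous one in 34 on the left and 34 on the right.
From 34343434G34343434, 3 further steps: 34343434G34343434 → 3434343434G3434343434 → 343434343434G343434343434 → (answer).

34343434343434G34343434343434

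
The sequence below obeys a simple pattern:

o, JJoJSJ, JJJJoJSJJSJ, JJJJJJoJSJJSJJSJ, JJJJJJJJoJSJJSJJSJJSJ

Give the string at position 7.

Each term wraps the previous one in JJ on the left and JSJ on the right.
From JJJJJJJJoJSJJSJJSJJSJ, 2 further steps: JJJJJJJJoJSJJSJJSJJSJ → JJJJJJJJJJoJSJJSJJSJJSJJSJ → (answer).

JJJJJJJJJJJJoJSJJSJJSJJSJJSJJSJ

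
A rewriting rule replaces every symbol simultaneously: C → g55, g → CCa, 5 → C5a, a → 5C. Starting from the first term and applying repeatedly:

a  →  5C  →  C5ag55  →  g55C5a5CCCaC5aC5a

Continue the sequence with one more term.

CCaC5aC5ag55C5a5CC5ag55g55g555Cg55C5a5Cg55C5a5C

Replace each of the 17 characters of g55C5a5CCCaC5aC5a in place — CCa C5a C5a g55 C5a 5C C5a g55 g55 g55 5C g55 C5a 5C g55 C5a 5C — and concatenate.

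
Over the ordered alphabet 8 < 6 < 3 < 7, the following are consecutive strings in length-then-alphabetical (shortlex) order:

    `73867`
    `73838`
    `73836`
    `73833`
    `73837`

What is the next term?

73878

The successor of 73837 increments the rightmost position that isn't already 7 and resets every position after it to 8.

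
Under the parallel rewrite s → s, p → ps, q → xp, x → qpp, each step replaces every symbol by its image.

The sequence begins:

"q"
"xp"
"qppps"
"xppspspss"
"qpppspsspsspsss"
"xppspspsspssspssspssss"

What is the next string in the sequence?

Rewriting the 22 symbols of xppspspsspssspssspssss one by one yields qpp ps ps s ps s ps s s ps s s s ps s s s ps s s s s; concatenated:

qpppspsspsspssspsssspsssspsssss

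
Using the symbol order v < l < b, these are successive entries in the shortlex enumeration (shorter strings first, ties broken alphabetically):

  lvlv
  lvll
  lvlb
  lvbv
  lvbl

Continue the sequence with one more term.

lvbb

The successor of lvbl increments the rightmost position that isn't already b and resets every position after it to v.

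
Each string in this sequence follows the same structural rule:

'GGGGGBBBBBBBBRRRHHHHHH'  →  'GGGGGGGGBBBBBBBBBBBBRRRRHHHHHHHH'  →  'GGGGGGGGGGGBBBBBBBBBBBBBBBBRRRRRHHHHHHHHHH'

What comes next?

GGGGGGGGGGGGGGBBBBBBBBBBBBBBBBBBBBRRRRRRHHHHHHHHHHHH

The n-th term is 3n-1 G's then 4n B's then n+1 R's then 2n+2 H's, where the shown terms are n = 2, 3, 4.
At n = 5 the blocks have lengths 14, 20, 6, 12.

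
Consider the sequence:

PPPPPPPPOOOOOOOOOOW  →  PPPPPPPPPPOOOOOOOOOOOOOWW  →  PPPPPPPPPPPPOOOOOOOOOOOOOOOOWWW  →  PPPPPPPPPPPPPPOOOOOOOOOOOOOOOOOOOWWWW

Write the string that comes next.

PPPPPPPPPPPPPPPPOOOOOOOOOOOOOOOOOOOOOOWWWWW

Reading off run lengths: P runs 8, 10, 12, 14; O runs 10, 13, 16, 19; W runs 1, 2, 3, 4 — each is linear in n, where the shown terms are n = 3, 4, 5, 6.
At n = 7 the blocks have lengths 16, 22, 5.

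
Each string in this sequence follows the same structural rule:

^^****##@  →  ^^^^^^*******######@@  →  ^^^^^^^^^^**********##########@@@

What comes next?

Each string has the form ^^{4n-2} *^{3n+1} #^{4n-2} @^{n} (n = 1, 2, …).
Setting n = 4 gives 14, 13, 14, 4 characters in each block.

^^^^^^^^^^^^^^*************##############@@@@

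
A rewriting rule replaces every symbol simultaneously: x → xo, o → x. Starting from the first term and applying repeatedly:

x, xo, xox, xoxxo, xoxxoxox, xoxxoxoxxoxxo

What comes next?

xoxxoxoxxoxxoxoxxoxox

φ(xoxxoxoxxoxxo) expands symbol-by-symbol to xo x xo xo x xo x xo xo x xo xo x; joining the 13 pieces gives the next term.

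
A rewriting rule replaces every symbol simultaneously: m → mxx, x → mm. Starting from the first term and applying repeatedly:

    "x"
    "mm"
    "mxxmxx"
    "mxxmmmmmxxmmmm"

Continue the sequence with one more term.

Applying the rule to each of the 14 symbols of mxxmmmmmxxmmmm gives the pieces mxx mm mm mxx mxx mxx mxx mxx mm mm mxx mxx mxx mxx, which concatenate to the answer.

mxxmmmmmxxmxxmxxmxxmxxmmmmmxxmxxmxxmxx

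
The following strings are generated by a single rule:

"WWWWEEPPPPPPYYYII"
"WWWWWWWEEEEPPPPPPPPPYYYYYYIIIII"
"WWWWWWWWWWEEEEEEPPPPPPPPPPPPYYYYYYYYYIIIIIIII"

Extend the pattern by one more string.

The n-th term is 3n+1 W's then 2n E's then 3n+3 P's then 3n Y's then 3n-1 I's (n = 1, 2, …).
Setting n = 4 gives 13, 8, 15, 12, 11 characters in each block.

WWWWWWWWWWWWWEEEEEEEEPPPPPPPPPPPPPPPYYYYYYYYYYYYIIIIIIIIIII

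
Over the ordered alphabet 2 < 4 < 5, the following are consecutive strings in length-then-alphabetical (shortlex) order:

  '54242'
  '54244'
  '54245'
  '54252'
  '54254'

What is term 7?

54422

Continuing the enumeration 2 steps past 54254: 54254 → 54255 → (answer).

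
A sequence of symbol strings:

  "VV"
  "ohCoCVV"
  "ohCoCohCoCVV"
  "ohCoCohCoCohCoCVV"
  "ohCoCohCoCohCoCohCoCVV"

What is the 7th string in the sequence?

Each term is the previous one with ohCoC prepended.
From ohCoCohCoCohCoCohCoCVV, 2 further steps: ohCoCohCoCohCoCohCoCVV → ohCoCohCoCohCoCohCoCohCoCVV → (answer).

ohCoCohCoCohCoCohCoCohCoCohCoCVV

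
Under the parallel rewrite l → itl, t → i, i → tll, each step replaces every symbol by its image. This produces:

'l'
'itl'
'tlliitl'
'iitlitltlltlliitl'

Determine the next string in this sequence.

Applying the rule to each of the 17 symbols of iitlitltlltlliitl gives the pieces tll tll i itl tll i itl i itl itl i itl itl tll tll i itl, which concatenate to the answer.

tlltlliitltlliitliitlitliitlitltlltlliitl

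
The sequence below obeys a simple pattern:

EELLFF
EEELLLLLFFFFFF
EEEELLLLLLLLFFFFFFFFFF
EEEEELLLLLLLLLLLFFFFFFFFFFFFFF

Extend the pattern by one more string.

Reading off run lengths: E runs 2, 3, 4, 5; L runs 2, 5, 8, 11; F runs 2, 6, 10, 14 — each is linear in n (n = 1, 2, …).
Setting n = 5 gives 6, 14, 18 characters in each block.

EEEEEELLLLLLLLLLLLLLFFFFFFFFFFFFFFFFFF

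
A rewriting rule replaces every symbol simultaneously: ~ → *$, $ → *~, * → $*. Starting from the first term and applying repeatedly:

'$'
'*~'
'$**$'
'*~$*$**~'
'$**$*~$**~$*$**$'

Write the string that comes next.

Applying the rule to each of the 16 symbols of $**$*~$**~$*$**$ gives the pieces *~ $* $* *~ $* *$ *~ $* $* *$ *~ $* *~ $* $* *~, which concatenate to the answer.

*~$*$**~$**$*~$*$**$*~$**~$*$**~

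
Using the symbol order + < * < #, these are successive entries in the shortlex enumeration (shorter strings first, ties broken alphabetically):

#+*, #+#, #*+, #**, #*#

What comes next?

Treat #*# as a base-3 numeral over the given alphabet and add one, carrying through any trailing #'s.

##+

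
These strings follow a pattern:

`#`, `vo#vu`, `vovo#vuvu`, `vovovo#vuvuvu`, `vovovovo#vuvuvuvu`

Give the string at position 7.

Every step adds vo to the front and vu to the end of the previous string.
From vovovovo#vuvuvuvu, 2 further steps: vovovovo#vuvuvuvu → vovovovovo#vuvuvuvuvu → (answer).

vovovovovovo#vuvuvuvuvuvu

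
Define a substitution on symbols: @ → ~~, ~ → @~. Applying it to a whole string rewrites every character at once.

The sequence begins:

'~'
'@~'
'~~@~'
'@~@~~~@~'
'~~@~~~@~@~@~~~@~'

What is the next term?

@~@~~~@~@~@~~~@~~~@~~~@~@~@~~~@~

Applying the rule to each of the 16 symbols of ~~@~~~@~@~@~~~@~ gives the pieces @~ @~ ~~ @~ @~ @~ ~~ @~ ~~ @~ ~~ @~ @~ @~ ~~ @~, which concatenate to the answer.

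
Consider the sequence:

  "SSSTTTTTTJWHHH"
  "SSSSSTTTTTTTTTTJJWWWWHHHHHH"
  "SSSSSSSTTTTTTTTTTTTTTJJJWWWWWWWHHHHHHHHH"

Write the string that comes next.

Term n consists of 2n+1 S's, followed by 4n+2 T's, followed by n J's, followed by 3n-2 W's, followed by 3n H's (n = 1, 2, …).
Setting n = 4 gives 9, 18, 4, 10, 12 characters in each block.

SSSSSSSSSTTTTTTTTTTTTTTTTTTJJJJWWWWWWWWWWHHHHHHHHHHHH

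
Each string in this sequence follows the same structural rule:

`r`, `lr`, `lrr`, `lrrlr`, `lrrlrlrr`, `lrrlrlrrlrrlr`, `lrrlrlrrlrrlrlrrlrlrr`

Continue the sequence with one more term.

Each term (from the third on) is the previous term followed by the one before it: term 3 = lr·r = lrr.
So term 8 is lrrlrlrrlrrlrlrrlrlrr·lrrlrlrrlrrlr.

lrrlrlrrlrrlrlrrlrlrrlrrlrlrrlrrlr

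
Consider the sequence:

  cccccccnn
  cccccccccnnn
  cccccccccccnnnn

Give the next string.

cccccccccccccnnnnn

Reading off run lengths: c runs 7, 9, 11; n runs 2, 3, 4 — each is linear in n, where the shown terms are n = 3, 4, 5.
At n = 6 the blocks have lengths 13, 5.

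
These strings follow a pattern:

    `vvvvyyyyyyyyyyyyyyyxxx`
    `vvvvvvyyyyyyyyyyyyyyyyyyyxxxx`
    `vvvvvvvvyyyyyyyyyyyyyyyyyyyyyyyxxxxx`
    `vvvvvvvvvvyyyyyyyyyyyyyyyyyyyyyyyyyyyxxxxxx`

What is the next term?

vvvvvvvvvvvvyyyyyyyyyyyyyyyyyyyyyyyyyyyyyyyxxxxxxx

Term n consists of 2n-2 v's, followed by 4n+3 y's, followed by n x's, where the shown terms are n = 3, 4, 5, 6.
For the next term, n = 7, so the run lengths are 12, 31, 7.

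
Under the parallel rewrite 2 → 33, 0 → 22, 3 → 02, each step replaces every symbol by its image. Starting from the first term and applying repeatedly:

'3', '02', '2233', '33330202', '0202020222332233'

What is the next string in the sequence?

φ(0202020222332233) expands symbol-by-symbol to 22 33 22 33 22 33 22 33 33 33 02 02 33 33 02 02; joining the 16 pieces gives the next term.

22332233223322333333020233330202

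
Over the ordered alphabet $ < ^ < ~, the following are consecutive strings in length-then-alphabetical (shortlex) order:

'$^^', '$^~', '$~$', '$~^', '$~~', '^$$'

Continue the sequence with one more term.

^$^

The successor of ^$$ increments the rightmost position that isn't already ~ and resets every position after it to $.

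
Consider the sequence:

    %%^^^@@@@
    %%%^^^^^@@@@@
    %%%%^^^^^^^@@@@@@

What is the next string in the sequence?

%%%%%^^^^^^^^^@@@@@@@

The n-th term is n %'s then 2n-1 ^'s then n+2 @'s, where the shown terms are n = 2, 3, 4.
For the next term, n = 5, so the run lengths are 5, 9, 7.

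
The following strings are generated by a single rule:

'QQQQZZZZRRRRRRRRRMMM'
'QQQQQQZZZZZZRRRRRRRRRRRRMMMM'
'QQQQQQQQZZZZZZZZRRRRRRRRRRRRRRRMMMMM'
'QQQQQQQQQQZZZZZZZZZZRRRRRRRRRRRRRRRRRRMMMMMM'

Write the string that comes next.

QQQQQQQQQQQQZZZZZZZZZZZZRRRRRRRRRRRRRRRRRRRRRMMMMMMM

Term n consists of 2n Q's, followed by 2n Z's, followed by 3n+3 R's, followed by n+1 M's, where the shown terms are n = 2, 3, 4, 5.
Setting n = 6 gives 12, 12, 21, 7 characters in each block.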